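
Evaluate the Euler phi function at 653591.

Factor: 653591 = 23 · 157 · 181.
φ(653591) = (23−1) · (157−1) · (181−1) = 22 · 156 · 180 = 617760.

617760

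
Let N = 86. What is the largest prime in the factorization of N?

43

86 = 2 · 43
43 is prime.
So 86 = 2 · 43; the largest prime factor is 43.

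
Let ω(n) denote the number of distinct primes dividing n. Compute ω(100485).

5

100485 = 3^2 · 11165
11165 = 5 · 2233
2233 = 7 · 319
319 = 11 · 29
100485 = 3^2 · 5 · 7 · 11 · 29, which has 5 distinct prime factors.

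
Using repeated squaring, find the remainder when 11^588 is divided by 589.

343

11^1 ≡ 11 (mod 589)
11^2 ≡ 11^2 = 121 ≡ 121 (mod 589)
11^4 ≡ 121^2 = 14641 ≡ 505 (mod 589)
11^8 ≡ 505^2 = 255025 ≡ 577 (mod 589)
11^16 ≡ 577^2 = 332929 ≡ 144 (mod 589)
11^32 ≡ 144^2 = 20736 ≡ 121 (mod 589)
11^64 ≡ 121^2 = 14641 ≡ 505 (mod 589)
11^128 ≡ 505^2 = 255025 ≡ 577 (mod 589)
11^256 ≡ 577^2 = 332929 ≡ 144 (mod 589)
11^512 ≡ 144^2 = 20736 ≡ 121 (mod 589)
588 = 512 + 64 + 8 + 4 in binary powers of 2.
So 11^588 ≡ 121 · 505 · 577 · 505 ≡ 343 (mod 589).
Since 343 ≠ 1, base 11 is a Fermat witness: 589 is composite.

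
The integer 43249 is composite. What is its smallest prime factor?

43249 is odd.
Digit sum 22, not divisible by 3.
Ends in 9: not divisible by 5.
7: 43249 = 7·6178 + 3
11: 43249 = 11·3931 + 8
13: 43249 = 13·3326 + 11
17: 43249 = 17·2544 + 1
19: 43249 = 19·2276 + 5
23: 43249 = 23·1880 + 9
29: 43249 = 29·1491 + 10
31: 43249 = 31·1395 + 4
37: 43249 = 37·1168 + 33
41: 43249 = 41·1054 + 35
43: 43249 = 43·1005 + 34
47: 43249 = 47·920 + 9
53: 43249 = 53·816 + 1
59: 43249 = 59·733 + 2
61: 43249 = 61·709

61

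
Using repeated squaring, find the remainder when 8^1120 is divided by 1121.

8^1 ≡ 8 (mod 1121)
8^2 ≡ 8^2 = 64 ≡ 64 (mod 1121)
8^4 ≡ 64^2 = 4096 ≡ 733 (mod 1121)
8^8 ≡ 733^2 = 537289 ≡ 330 (mod 1121)
8^16 ≡ 330^2 = 108900 ≡ 163 (mod 1121)
8^32 ≡ 163^2 = 26569 ≡ 786 (mod 1121)
8^64 ≡ 786^2 = 617796 ≡ 125 (mod 1121)
8^128 ≡ 125^2 = 15625 ≡ 1052 (mod 1121)
8^256 ≡ 1052^2 = 1106704 ≡ 277 (mod 1121)
8^512 ≡ 277^2 = 76729 ≡ 501 (mod 1121)
8^1024 ≡ 501^2 = 251001 ≡ 1018 (mod 1121)
1120 = 1024 + 64 + 32 in binary powers of 2.
So 8^1120 ≡ 1018 · 125 · 786 ≡ 638 (mod 1121).
Since 638 ≠ 1, base 8 is a Fermat witness: 1121 is composite.

638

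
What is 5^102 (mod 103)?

1

5^1 ≡ 5 (mod 103)
5^2 ≡ 5^2 = 25 ≡ 25 (mod 103)
5^4 ≡ 25^2 = 625 ≡ 7 (mod 103)
5^8 ≡ 7^2 = 49 ≡ 49 (mod 103)
5^16 ≡ 49^2 = 2401 ≡ 32 (mod 103)
5^32 ≡ 32^2 = 1024 ≡ 97 (mod 103)
5^64 ≡ 97^2 = 9409 ≡ 36 (mod 103)
102 = 64 + 32 + 4 + 2 in binary powers of 2.
So 5^102 ≡ 36 · 97 · 7 · 25 ≡ 1 (mod 103).
Since the result is 1, base 5 gives no evidence that 103 is composite.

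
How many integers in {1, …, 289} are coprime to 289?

Factor: 289 = 17^2.
φ(289) = 17^1·(17−1) = 272.

272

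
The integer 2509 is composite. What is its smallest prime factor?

2509 is odd.
Digit sum 16, not divisible by 3.
Ends in 9: not divisible by 5.
7: 2509 = 7·358 + 3
11: 2509 = 11·228 + 1
13: 2509 = 13·193

13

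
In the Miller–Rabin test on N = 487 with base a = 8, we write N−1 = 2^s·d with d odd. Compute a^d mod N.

487 − 1 = 486 = 2^1 · 243, so d = 243.
8^1 ≡ 8 (mod 487)
8^2 ≡ 8^2 = 64 ≡ 64 (mod 487)
8^4 ≡ 64^2 = 4096 ≡ 200 (mod 487)
8^8 ≡ 200^2 = 40000 ≡ 66 (mod 487)
8^16 ≡ 66^2 = 4356 ≡ 460 (mod 487)
8^32 ≡ 460^2 = 211600 ≡ 242 (mod 487)
8^64 ≡ 242^2 = 58564 ≡ 124 (mod 487)
8^128 ≡ 124^2 = 15376 ≡ 279 (mod 487)
243 = 128 + 64 + 32 + 16 + 2 + 1 in binary powers of 2.
So 8^243 ≡ 279 · 124 · 242 · 460 · 64 · 8 ≡ 1 (mod 487).
Since 8^d ≡ 1 (mod 487), base 8 does not prove 487 composite.

1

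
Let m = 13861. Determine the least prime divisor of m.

13861 is odd.
Digit sum 19, not divisible by 3.
Ends in 1: not divisible by 5.
7: 13861 = 7·1980 + 1
11: 13861 = 11·1260 + 1
13: 13861 = 13·1066 + 3
17: 13861 = 17·815 + 6
19: 13861 = 19·729 + 10
23: 13861 = 23·602 + 15
29: 13861 = 29·477 + 28
31: 13861 = 31·447 + 4
37: 13861 = 37·374 + 23
41: 13861 = 41·338 + 3
43: 13861 = 43·322 + 15
47: 13861 = 47·294 + 43
53: 13861 = 53·261 + 28
59: 13861 = 59·234 + 55
61: 13861 = 61·227 + 14
67: 13861 = 67·206 + 59
71: 13861 = 71·195 + 16
73: 13861 = 73·189 + 64
79: 13861 = 79·175 + 36
83: 13861 = 83·167

83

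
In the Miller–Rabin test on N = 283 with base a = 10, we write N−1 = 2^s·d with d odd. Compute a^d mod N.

1

283 − 1 = 282 = 2^1 · 141, so d = 141.
10^1 ≡ 10 (mod 283)
10^2 ≡ 10^2 = 100 ≡ 100 (mod 283)
10^4 ≡ 100^2 = 10000 ≡ 95 (mod 283)
10^8 ≡ 95^2 = 9025 ≡ 252 (mod 283)
10^16 ≡ 252^2 = 63504 ≡ 112 (mod 283)
10^32 ≡ 112^2 = 12544 ≡ 92 (mod 283)
10^64 ≡ 92^2 = 8464 ≡ 257 (mod 283)
10^128 ≡ 257^2 = 66049 ≡ 110 (mod 283)
141 = 128 + 8 + 4 + 1 in binary powers of 2.
So 10^141 ≡ 110 · 252 · 95 · 10 ≡ 1 (mod 283).
Since 10^d ≡ 1 (mod 283), base 10 does not prove 283 composite.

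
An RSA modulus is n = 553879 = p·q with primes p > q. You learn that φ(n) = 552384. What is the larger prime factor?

φ(n) = (p−1)(q−1) = n − (p+q) + 1, so p + q = 553879 − 552384 + 1 = 1496.
p and q are the roots of t² − 1496t + 553879 = 0.
Discriminant: 1496² − 4·553879 = 2238016 − 2215516 = 22500; √22500 = 150.
q = (1496 − 150)/2 = 673, p = (1496 + 150)/2 = 823.
Check: 673 · 823 = 553879.

823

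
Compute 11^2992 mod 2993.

11^1 ≡ 11 (mod 2993)
11^2 ≡ 11^2 = 121 ≡ 121 (mod 2993)
11^4 ≡ 121^2 = 14641 ≡ 2669 (mod 2993)
11^8 ≡ 2669^2 = 7123561 ≡ 221 (mod 2993)
11^16 ≡ 221^2 = 48841 ≡ 953 (mod 2993)
11^32 ≡ 953^2 = 908209 ≡ 1330 (mod 2993)
11^64 ≡ 1330^2 = 1768900 ≡ 37 (mod 2993)
11^128 ≡ 37^2 = 1369 ≡ 1369 (mod 2993)
11^256 ≡ 1369^2 = 1874161 ≡ 543 (mod 2993)
11^512 ≡ 543^2 = 294849 ≡ 1535 (mod 2993)
11^1024 ≡ 1535^2 = 2356225 ≡ 734 (mod 2993)
11^2048 ≡ 734^2 = 538756 ≡ 16 (mod 2993)
2992 = 2048 + 512 + 256 + 128 + 32 + 16 in binary powers of 2.
So 11^2992 ≡ 16 · 1535 · 543 · 1369 · 1330 · 953 ≡ 2806 (mod 2993).
Since 2806 ≠ 1, base 11 is a Fermat witness: 2993 is composite.

2806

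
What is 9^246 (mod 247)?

9^1 ≡ 9 (mod 247)
9^2 ≡ 9^2 = 81 ≡ 81 (mod 247)
9^4 ≡ 81^2 = 6561 ≡ 139 (mod 247)
9^8 ≡ 139^2 = 19321 ≡ 55 (mod 247)
9^16 ≡ 55^2 = 3025 ≡ 61 (mod 247)
9^32 ≡ 61^2 = 3721 ≡ 16 (mod 247)
9^64 ≡ 16^2 = 256 ≡ 9 (mod 247)
9^128 ≡ 9^2 = 81 ≡ 81 (mod 247)
246 = 128 + 64 + 32 + 16 + 4 + 2 in binary powers of 2.
So 9^246 ≡ 81 · 9 · 16 · 61 · 139 · 81 ≡ 235 (mod 247).
Since 235 ≠ 1, base 9 is a Fermat witness: 247 is composite.

235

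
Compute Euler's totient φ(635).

504

Factor: 635 = 5 · 127.
φ(635) = (5−1) · (127−1) = 4 · 126 = 504.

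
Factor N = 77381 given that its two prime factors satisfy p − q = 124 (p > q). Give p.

Since p = q + 124, we have 77381 = q(q + 124), so q² + 124q − 77381 = 0.
Discriminant: 124² + 4·77381 = 15376 + 309524 = 324900; √324900 = 570.
q = (−124 + 570)/2 = 223, and p = q + 124 = 347.
Check: 223 · 347 = 77381.

347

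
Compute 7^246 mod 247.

7^1 ≡ 7 (mod 247)
7^2 ≡ 7^2 = 49 ≡ 49 (mod 247)
7^4 ≡ 49^2 = 2401 ≡ 178 (mod 247)
7^8 ≡ 178^2 = 31684 ≡ 68 (mod 247)
7^16 ≡ 68^2 = 4624 ≡ 178 (mod 247)
7^32 ≡ 178^2 = 31684 ≡ 68 (mod 247)
7^64 ≡ 68^2 = 4624 ≡ 178 (mod 247)
7^128 ≡ 178^2 = 31684 ≡ 68 (mod 247)
246 = 128 + 64 + 32 + 16 + 4 + 2 in binary powers of 2.
So 7^246 ≡ 68 · 178 · 68 · 178 · 178 · 49 ≡ 77 (mod 247).
Since 77 ≠ 1, base 7 is a Fermat witness: 247 is composite.

77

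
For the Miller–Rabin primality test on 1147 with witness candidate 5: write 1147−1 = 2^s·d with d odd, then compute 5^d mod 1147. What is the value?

156

1147 − 1 = 1146 = 2^1 · 573, so d = 573.
5^1 ≡ 5 (mod 1147)
5^2 ≡ 5^2 = 25 ≡ 25 (mod 1147)
5^4 ≡ 25^2 = 625 ≡ 625 (mod 1147)
5^8 ≡ 625^2 = 390625 ≡ 645 (mod 1147)
5^16 ≡ 645^2 = 416025 ≡ 811 (mod 1147)
5^32 ≡ 811^2 = 657721 ≡ 490 (mod 1147)
5^64 ≡ 490^2 = 240100 ≡ 377 (mod 1147)
5^128 ≡ 377^2 = 142129 ≡ 1048 (mod 1147)
5^256 ≡ 1048^2 = 1098304 ≡ 625 (mod 1147)
5^512 ≡ 625^2 = 390625 ≡ 645 (mod 1147)
573 = 512 + 32 + 16 + 8 + 4 + 1 in binary powers of 2.
So 5^573 ≡ 645 · 490 · 811 · 645 · 625 · 5 ≡ 156 (mod 1147).
Squaring chain: 156; never reaches −1, so base 5 is a Miller–Rabin witness that 1147 is composite.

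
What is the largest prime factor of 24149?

24149 = 19 · 1271
1271 = 31 · 41
41 is prime.
So 24149 = 19 · 31 · 41; the largest prime factor is 41.

41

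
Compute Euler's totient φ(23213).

22908

Factor: 23213 = 139 · 167.
φ(23213) = (139−1) · (167−1) = 138 · 166 = 22908.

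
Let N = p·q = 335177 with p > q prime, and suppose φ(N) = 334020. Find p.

φ(n) = (p−1)(q−1) = n − (p+q) + 1, so p + q = 335177 − 334020 + 1 = 1158.
p and q are the roots of t² − 1158t + 335177 = 0.
Discriminant: 1158² − 4·335177 = 1340964 − 1340708 = 256; √256 = 16.
q = (1158 − 16)/2 = 571, p = (1158 + 16)/2 = 587.
Check: 571 · 587 = 335177.

587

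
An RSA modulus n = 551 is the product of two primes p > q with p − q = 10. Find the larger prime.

29

Since p = q + 10, we have 551 = q(q + 10), so q² + 10q − 551 = 0.
Discriminant: 10² + 4·551 = 100 + 2204 = 2304; √2304 = 48.
q = (−10 + 48)/2 = 19, and p = q + 10 = 29.
Check: 19 · 29 = 551.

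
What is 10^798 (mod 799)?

10^1 ≡ 10 (mod 799)
10^2 ≡ 10^2 = 100 ≡ 100 (mod 799)
10^4 ≡ 100^2 = 10000 ≡ 412 (mod 799)
10^8 ≡ 412^2 = 169744 ≡ 356 (mod 799)
10^16 ≡ 356^2 = 126736 ≡ 494 (mod 799)
10^32 ≡ 494^2 = 244036 ≡ 341 (mod 799)
10^64 ≡ 341^2 = 116281 ≡ 426 (mod 799)
10^128 ≡ 426^2 = 181476 ≡ 103 (mod 799)
10^256 ≡ 103^2 = 10609 ≡ 222 (mod 799)
10^512 ≡ 222^2 = 49284 ≡ 545 (mod 799)
798 = 512 + 256 + 16 + 8 + 4 + 2 in binary powers of 2.
So 10^798 ≡ 545 · 222 · 494 · 356 · 412 · 100 ≡ 212 (mod 799).
Since 212 ≠ 1, base 10 is a Fermat witness: 799 is composite.

212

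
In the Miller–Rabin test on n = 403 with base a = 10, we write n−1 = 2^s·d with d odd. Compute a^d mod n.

403 − 1 = 402 = 2^1 · 201, so d = 201.
10^1 ≡ 10 (mod 403)
10^2 ≡ 10^2 = 100 ≡ 100 (mod 403)
10^4 ≡ 100^2 = 10000 ≡ 328 (mod 403)
10^8 ≡ 328^2 = 107584 ≡ 386 (mod 403)
10^16 ≡ 386^2 = 148996 ≡ 289 (mod 403)
10^32 ≡ 289^2 = 83521 ≡ 100 (mod 403)
10^64 ≡ 100^2 = 10000 ≡ 328 (mod 403)
10^128 ≡ 328^2 = 107584 ≡ 386 (mod 403)
201 = 128 + 64 + 8 + 1 in binary powers of 2.
So 10^201 ≡ 386 · 328 · 386 · 10 ≡ 64 (mod 403).
Squaring chain: 64; never reaches −1, so base 10 is a Miller–Rabin witness that 403 is composite.

64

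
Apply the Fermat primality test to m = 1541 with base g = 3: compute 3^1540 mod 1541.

3^1 ≡ 3 (mod 1541)
3^2 ≡ 3^2 = 9 ≡ 9 (mod 1541)
3^4 ≡ 9^2 = 81 ≡ 81 (mod 1541)
3^8 ≡ 81^2 = 6561 ≡ 397 (mod 1541)
3^16 ≡ 397^2 = 157609 ≡ 427 (mod 1541)
3^32 ≡ 427^2 = 182329 ≡ 491 (mod 1541)
3^64 ≡ 491^2 = 241081 ≡ 685 (mod 1541)
3^128 ≡ 685^2 = 469225 ≡ 761 (mod 1541)
3^256 ≡ 761^2 = 579121 ≡ 1246 (mod 1541)
3^512 ≡ 1246^2 = 1552516 ≡ 729 (mod 1541)
3^1024 ≡ 729^2 = 531441 ≡ 1337 (mod 1541)
1540 = 1024 + 512 + 4 in binary powers of 2.
So 3^1540 ≡ 1337 · 729 · 81 ≡ 1 (mod 1541).
Since the result is 1, base 3 gives no evidence that 1541 is composite.

1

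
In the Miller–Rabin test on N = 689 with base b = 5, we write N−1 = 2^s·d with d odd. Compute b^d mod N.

689 − 1 = 688 = 2^4 · 43, so d = 43.
5^1 ≡ 5 (mod 689)
5^2 ≡ 5^2 = 25 ≡ 25 (mod 689)
5^4 ≡ 25^2 = 625 ≡ 625 (mod 689)
5^8 ≡ 625^2 = 390625 ≡ 651 (mod 689)
5^16 ≡ 651^2 = 423801 ≡ 66 (mod 689)
5^32 ≡ 66^2 = 4356 ≡ 222 (mod 689)
43 = 32 + 8 + 2 + 1 in binary powers of 2.
So 5^43 ≡ 222 · 651 · 25 · 5 ≡ 359 (mod 689).
Squaring chain: 359 → 38 → 66 → 222; never reaches −1, so base 5 is a Miller–Rabin witness that 689 is composite.

359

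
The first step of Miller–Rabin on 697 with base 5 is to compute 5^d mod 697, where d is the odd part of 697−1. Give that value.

697 − 1 = 696 = 2^3 · 87, so d = 87.
5^1 ≡ 5 (mod 697)
5^2 ≡ 5^2 = 25 ≡ 25 (mod 697)
5^4 ≡ 25^2 = 625 ≡ 625 (mod 697)
5^8 ≡ 625^2 = 390625 ≡ 305 (mod 697)
5^16 ≡ 305^2 = 93025 ≡ 324 (mod 697)
5^32 ≡ 324^2 = 104976 ≡ 426 (mod 697)
5^64 ≡ 426^2 = 181476 ≡ 256 (mod 697)
87 = 64 + 16 + 4 + 2 + 1 in binary powers of 2.
So 5^87 ≡ 256 · 324 · 625 · 25 · 5 ≡ 61 (mod 697).
Squaring chain: 61 → 236 → 633; never reaches −1, so base 5 is a Miller–Rabin witness that 697 is composite.

61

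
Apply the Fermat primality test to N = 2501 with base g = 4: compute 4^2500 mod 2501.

657

4^1 ≡ 4 (mod 2501)
4^2 ≡ 4^2 = 16 ≡ 16 (mod 2501)
4^4 ≡ 16^2 = 256 ≡ 256 (mod 2501)
4^8 ≡ 256^2 = 65536 ≡ 510 (mod 2501)
4^16 ≡ 510^2 = 260100 ≡ 2497 (mod 2501)
4^32 ≡ 2497^2 = 6235009 ≡ 16 (mod 2501)
4^64 ≡ 16^2 = 256 ≡ 256 (mod 2501)
4^128 ≡ 256^2 = 65536 ≡ 510 (mod 2501)
4^256 ≡ 510^2 = 260100 ≡ 2497 (mod 2501)
4^512 ≡ 2497^2 = 6235009 ≡ 16 (mod 2501)
4^1024 ≡ 16^2 = 256 ≡ 256 (mod 2501)
4^2048 ≡ 256^2 = 65536 ≡ 510 (mod 2501)
2500 = 2048 + 256 + 128 + 64 + 4 in binary powers of 2.
So 4^2500 ≡ 510 · 2497 · 510 · 256 · 256 ≡ 657 (mod 2501).
Since 657 ≠ 1, base 4 is a Fermat witness: 2501 is composite.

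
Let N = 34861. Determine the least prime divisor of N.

71

34861 is odd.
Digit sum 22, not divisible by 3.
Ends in 1: not divisible by 5.
7: 34861 = 7·4980 + 1
11: 34861 = 11·3169 + 2
13: 34861 = 13·2681 + 8
17: 34861 = 17·2050 + 11
19: 34861 = 19·1834 + 15
23: 34861 = 23·1515 + 16
29: 34861 = 29·1202 + 3
31: 34861 = 31·1124 + 17
37: 34861 = 37·942 + 7
41: 34861 = 41·850 + 11
43: 34861 = 43·810 + 31
47: 34861 = 47·741 + 34
53: 34861 = 53·657 + 40
59: 34861 = 59·590 + 51
61: 34861 = 61·571 + 30
67: 34861 = 67·520 + 21
71: 34861 = 71·491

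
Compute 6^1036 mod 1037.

727

6^1 ≡ 6 (mod 1037)
6^2 ≡ 6^2 = 36 ≡ 36 (mod 1037)
6^4 ≡ 36^2 = 1296 ≡ 259 (mod 1037)
6^8 ≡ 259^2 = 67081 ≡ 713 (mod 1037)
6^16 ≡ 713^2 = 508369 ≡ 239 (mod 1037)
6^32 ≡ 239^2 = 57121 ≡ 86 (mod 1037)
6^64 ≡ 86^2 = 7396 ≡ 137 (mod 1037)
6^128 ≡ 137^2 = 18769 ≡ 103 (mod 1037)
6^256 ≡ 103^2 = 10609 ≡ 239 (mod 1037)
6^512 ≡ 239^2 = 57121 ≡ 86 (mod 1037)
6^1024 ≡ 86^2 = 7396 ≡ 137 (mod 1037)
1036 = 1024 + 8 + 4 in binary powers of 2.
So 6^1036 ≡ 137 · 713 · 259 ≡ 727 (mod 1037).
Since 727 ≠ 1, base 6 is a Fermat witness: 1037 is composite.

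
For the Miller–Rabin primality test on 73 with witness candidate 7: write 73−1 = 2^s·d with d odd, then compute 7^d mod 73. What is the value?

73 − 1 = 72 = 2^3 · 9, so d = 9.
7^1 ≡ 7 (mod 73)
7^2 ≡ 7^2 = 49 ≡ 49 (mod 73)
7^4 ≡ 49^2 = 2401 ≡ 65 (mod 73)
7^8 ≡ 65^2 = 4225 ≡ 64 (mod 73)
9 = 8 + 1 in binary powers of 2.
So 7^9 ≡ 64 · 7 ≡ 10 (mod 73).
Squaring chain: 10 → 27 → 72; reaches −1, so base 7 does not prove 73 composite.

10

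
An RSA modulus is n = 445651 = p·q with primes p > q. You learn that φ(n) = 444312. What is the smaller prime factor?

φ(n) = (p−1)(q−1) = n − (p+q) + 1, so p + q = 445651 − 444312 + 1 = 1340.
p and q are the roots of t² − 1340t + 445651 = 0.
Discriminant: 1340² − 4·445651 = 1795600 − 1782604 = 12996; √12996 = 114.
q = (1340 − 114)/2 = 613, p = (1340 + 114)/2 = 727.
Check: 613 · 727 = 445651.

613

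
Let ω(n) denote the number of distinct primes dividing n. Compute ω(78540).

78540 = 2^2 · 19635
19635 = 3 · 6545
6545 = 5 · 1309
1309 = 7 · 187
187 = 11 · 17
78540 = 2^2 · 3 · 5 · 7 · 11 · 17, which has 6 distinct prime factors.

6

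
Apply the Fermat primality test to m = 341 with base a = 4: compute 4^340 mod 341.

1

4^1 ≡ 4 (mod 341)
4^2 ≡ 4^2 = 16 ≡ 16 (mod 341)
4^4 ≡ 16^2 = 256 ≡ 256 (mod 341)
4^8 ≡ 256^2 = 65536 ≡ 64 (mod 341)
4^16 ≡ 64^2 = 4096 ≡ 4 (mod 341)
4^32 ≡ 4^2 = 16 ≡ 16 (mod 341)
4^64 ≡ 16^2 = 256 ≡ 256 (mod 341)
4^128 ≡ 256^2 = 65536 ≡ 64 (mod 341)
4^256 ≡ 64^2 = 4096 ≡ 4 (mod 341)
340 = 256 + 64 + 16 + 4 in binary powers of 2.
So 4^340 ≡ 4 · 256 · 4 · 256 ≡ 1 (mod 341).
Since the result is 1, base 4 gives no evidence that 341 is composite.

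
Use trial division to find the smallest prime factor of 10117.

67

10117 is odd.
Digit sum 10, not divisible by 3.
Ends in 7: not divisible by 5.
7: 10117 = 7·1445 + 2
11: 10117 = 11·919 + 8
13: 10117 = 13·778 + 3
17: 10117 = 17·595 + 2
19: 10117 = 19·532 + 9
23: 10117 = 23·439 + 20
29: 10117 = 29·348 + 25
31: 10117 = 31·326 + 11
37: 10117 = 37·273 + 16
41: 10117 = 41·246 + 31
43: 10117 = 43·235 + 12
47: 10117 = 47·215 + 12
53: 10117 = 53·190 + 47
59: 10117 = 59·171 + 28
61: 10117 = 61·165 + 52
67: 10117 = 67·151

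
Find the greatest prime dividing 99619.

99619 = 13 · 7663
7663 = 79 · 97
97 is prime.
So 99619 = 13 · 79 · 97; the largest prime factor is 97.

97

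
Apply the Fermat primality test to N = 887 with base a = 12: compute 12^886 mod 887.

12^1 ≡ 12 (mod 887)
12^2 ≡ 12^2 = 144 ≡ 144 (mod 887)
12^4 ≡ 144^2 = 20736 ≡ 335 (mod 887)
12^8 ≡ 335^2 = 112225 ≡ 463 (mod 887)
12^16 ≡ 463^2 = 214369 ≡ 602 (mod 887)
12^32 ≡ 602^2 = 362404 ≡ 508 (mod 887)
12^64 ≡ 508^2 = 258064 ≡ 834 (mod 887)
12^128 ≡ 834^2 = 695556 ≡ 148 (mod 887)
12^256 ≡ 148^2 = 21904 ≡ 616 (mod 887)
12^512 ≡ 616^2 = 379456 ≡ 707 (mod 887)
886 = 512 + 256 + 64 + 32 + 16 + 4 + 2 in binary powers of 2.
So 12^886 ≡ 707 · 616 · 834 · 508 · 602 · 335 · 144 ≡ 1 (mod 887).
Since the result is 1, base 12 gives no evidence that 887 is composite.

1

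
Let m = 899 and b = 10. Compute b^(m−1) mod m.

71

10^1 ≡ 10 (mod 899)
10^2 ≡ 10^2 = 100 ≡ 100 (mod 899)
10^4 ≡ 100^2 = 10000 ≡ 111 (mod 899)
10^8 ≡ 111^2 = 12321 ≡ 634 (mod 899)
10^16 ≡ 634^2 = 401956 ≡ 103 (mod 899)
10^32 ≡ 103^2 = 10609 ≡ 720 (mod 899)
10^64 ≡ 720^2 = 518400 ≡ 576 (mod 899)
10^128 ≡ 576^2 = 331776 ≡ 45 (mod 899)
10^256 ≡ 45^2 = 2025 ≡ 227 (mod 899)
10^512 ≡ 227^2 = 51529 ≡ 286 (mod 899)
898 = 512 + 256 + 128 + 2 in binary powers of 2.
So 10^898 ≡ 286 · 227 · 45 · 100 ≡ 71 (mod 899).
Since 71 ≠ 1, base 10 is a Fermat witness: 899 is composite.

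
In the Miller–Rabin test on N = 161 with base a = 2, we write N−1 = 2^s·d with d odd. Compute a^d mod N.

32

161 − 1 = 160 = 2^5 · 5, so d = 5.
2^1 ≡ 2 (mod 161)
2^2 ≡ 2^2 = 4 ≡ 4 (mod 161)
2^4 ≡ 4^2 = 16 ≡ 16 (mod 161)
5 = 4 + 1 in binary powers of 2.
So 2^5 ≡ 16 · 2 ≡ 32 (mod 161).
Squaring chain: 32 → 58 → 144 → 128 → 123; never reaches −1, so base 2 is a Miller–Rabin witness that 161 is composite.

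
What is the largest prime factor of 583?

583 = 11 · 53
53 is prime.
So 583 = 11 · 53; the largest prime factor is 53.

53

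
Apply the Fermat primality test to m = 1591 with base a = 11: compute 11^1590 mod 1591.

1000

11^1 ≡ 11 (mod 1591)
11^2 ≡ 11^2 = 121 ≡ 121 (mod 1591)
11^4 ≡ 121^2 = 14641 ≡ 322 (mod 1591)
11^8 ≡ 322^2 = 103684 ≡ 269 (mod 1591)
11^16 ≡ 269^2 = 72361 ≡ 766 (mod 1591)
11^32 ≡ 766^2 = 586756 ≡ 1268 (mod 1591)
11^64 ≡ 1268^2 = 1607824 ≡ 914 (mod 1591)
11^128 ≡ 914^2 = 835396 ≡ 121 (mod 1591)
11^256 ≡ 121^2 = 14641 ≡ 322 (mod 1591)
11^512 ≡ 322^2 = 103684 ≡ 269 (mod 1591)
11^1024 ≡ 269^2 = 72361 ≡ 766 (mod 1591)
1590 = 1024 + 512 + 32 + 16 + 4 + 2 in binary powers of 2.
So 11^1590 ≡ 766 · 269 · 1268 · 766 · 322 · 121 ≡ 1000 (mod 1591).
Since 1000 ≠ 1, base 11 is a Fermat witness: 1591 is composite.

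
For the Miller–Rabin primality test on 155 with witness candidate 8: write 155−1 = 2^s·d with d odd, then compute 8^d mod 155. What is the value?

33

155 − 1 = 154 = 2^1 · 77, so d = 77.
8^1 ≡ 8 (mod 155)
8^2 ≡ 8^2 = 64 ≡ 64 (mod 155)
8^4 ≡ 64^2 = 4096 ≡ 66 (mod 155)
8^8 ≡ 66^2 = 4356 ≡ 16 (mod 155)
8^16 ≡ 16^2 = 256 ≡ 101 (mod 155)
8^32 ≡ 101^2 = 10201 ≡ 126 (mod 155)
8^64 ≡ 126^2 = 15876 ≡ 66 (mod 155)
77 = 64 + 8 + 4 + 1 in binary powers of 2.
So 8^77 ≡ 66 · 16 · 66 · 8 ≡ 33 (mod 155).
Squaring chain: 33; never reaches −1, so base 8 is a Miller–Rabin witness that 155 is composite.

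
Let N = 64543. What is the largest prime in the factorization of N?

79

64543 = 19 · 3397
3397 = 43 · 79
79 is prime.
So 64543 = 19 · 43 · 79; the largest prime factor is 79.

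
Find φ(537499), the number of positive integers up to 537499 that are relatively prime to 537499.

513216

Factor: 537499 = 37 · 73 · 199.
φ(537499) = (37−1) · (73−1) · (199−1) = 36 · 72 · 198 = 513216.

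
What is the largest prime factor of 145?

145 = 5 · 29
29 is prime.
So 145 = 5 · 29; the largest prime factor is 29.

29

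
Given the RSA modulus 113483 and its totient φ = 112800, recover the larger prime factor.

φ(n) = (p−1)(q−1) = n − (p+q) + 1, so p + q = 113483 − 112800 + 1 = 684.
p and q are the roots of t² − 684t + 113483 = 0.
Discriminant: 684² − 4·113483 = 467856 − 453932 = 13924; √13924 = 118.
q = (684 − 118)/2 = 283, p = (684 + 118)/2 = 401.
Check: 283 · 401 = 113483.

401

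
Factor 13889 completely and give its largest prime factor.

13889 = 17 · 817
817 = 19 · 43
43 is prime.
So 13889 = 17 · 19 · 43; the largest prime factor is 43.

43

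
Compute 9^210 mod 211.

9^1 ≡ 9 (mod 211)
9^2 ≡ 9^2 = 81 ≡ 81 (mod 211)
9^4 ≡ 81^2 = 6561 ≡ 20 (mod 211)
9^8 ≡ 20^2 = 400 ≡ 189 (mod 211)
9^16 ≡ 189^2 = 35721 ≡ 62 (mod 211)
9^32 ≡ 62^2 = 3844 ≡ 46 (mod 211)
9^64 ≡ 46^2 = 2116 ≡ 6 (mod 211)
9^128 ≡ 6^2 = 36 ≡ 36 (mod 211)
210 = 128 + 64 + 16 + 2 in binary powers of 2.
So 9^210 ≡ 36 · 6 · 62 · 81 ≡ 1 (mod 211).
Since the result is 1, base 9 gives no evidence that 211 is composite.

1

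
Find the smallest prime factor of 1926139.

41

1926139 is odd.
Digit sum 31, not divisible by 3.
Ends in 9: not divisible by 5.
7: 1926139 = 7·275162 + 5
11: 1926139 = 11·175103 + 6
13: 1926139 = 13·148164 + 7
17: 1926139 = 17·113302 + 5
19: 1926139 = 19·101375 + 14
23: 1926139 = 23·83745 + 4
29: 1926139 = 29·66418 + 17
31: 1926139 = 31·62133 + 16
37: 1926139 = 37·52057 + 30
41: 1926139 = 41·46979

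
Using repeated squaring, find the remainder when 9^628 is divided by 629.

9^1 ≡ 9 (mod 629)
9^2 ≡ 9^2 = 81 ≡ 81 (mod 629)
9^4 ≡ 81^2 = 6561 ≡ 271 (mod 629)
9^8 ≡ 271^2 = 73441 ≡ 477 (mod 629)
9^16 ≡ 477^2 = 227529 ≡ 460 (mod 629)
9^32 ≡ 460^2 = 211600 ≡ 256 (mod 629)
9^64 ≡ 256^2 = 65536 ≡ 120 (mod 629)
9^128 ≡ 120^2 = 14400 ≡ 562 (mod 629)
9^256 ≡ 562^2 = 315844 ≡ 86 (mod 629)
9^512 ≡ 86^2 = 7396 ≡ 477 (mod 629)
628 = 512 + 64 + 32 + 16 + 4 in binary powers of 2.
So 9^628 ≡ 477 · 120 · 256 · 460 · 271 ≡ 16 (mod 629).
Since 16 ≠ 1, base 9 is a Fermat witness: 629 is composite.

16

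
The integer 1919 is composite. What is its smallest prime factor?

1919 is odd.
Digit sum 20, not divisible by 3.
Ends in 9: not divisible by 5.
7: 1919 = 7·274 + 1
11: 1919 = 11·174 + 5
13: 1919 = 13·147 + 8
17: 1919 = 17·112 + 15
19: 1919 = 19·101

19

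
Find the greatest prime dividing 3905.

71

3905 = 5 · 781
781 = 11 · 71
71 is prime.
So 3905 = 5 · 11 · 71; the largest prime factor is 71.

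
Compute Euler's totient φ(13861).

13612

Factor: 13861 = 83 · 167.
φ(13861) = (83−1) · (167−1) = 82 · 166 = 13612.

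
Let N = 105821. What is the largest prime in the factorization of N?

105821 = 29 · 3649
3649 = 41 · 89
89 is prime.
So 105821 = 29 · 41 · 89; the largest prime factor is 89.

89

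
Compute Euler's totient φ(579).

Factor: 579 = 3 · 193.
φ(579) = (3−1) · (193−1) = 2 · 192 = 384.

384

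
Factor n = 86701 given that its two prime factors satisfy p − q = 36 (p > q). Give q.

277

Since p = q + 36, we have 86701 = q(q + 36), so q² + 36q − 86701 = 0.
Discriminant: 36² + 4·86701 = 1296 + 346804 = 348100; √348100 = 590.
q = (−36 + 590)/2 = 277, and p = q + 36 = 313.
Check: 277 · 313 = 86701.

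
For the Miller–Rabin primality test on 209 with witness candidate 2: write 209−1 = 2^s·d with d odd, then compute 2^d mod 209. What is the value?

209 − 1 = 208 = 2^4 · 13, so d = 13.
2^1 ≡ 2 (mod 209)
2^2 ≡ 2^2 = 4 ≡ 4 (mod 209)
2^4 ≡ 4^2 = 16 ≡ 16 (mod 209)
2^8 ≡ 16^2 = 256 ≡ 47 (mod 209)
13 = 8 + 4 + 1 in binary powers of 2.
So 2^13 ≡ 47 · 16 · 2 ≡ 41 (mod 209).
Squaring chain: 41 → 9 → 81 → 82; never reaches −1, so base 2 is a Miller–Rabin witness that 209 is composite.

41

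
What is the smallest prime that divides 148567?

148567 is odd.
Digit sum 31, not divisible by 3.
Ends in 7: not divisible by 5.
7: 148567 = 7·21223 + 6
11: 148567 = 11·13506 + 1
13: 148567 = 13·11428 + 3
17: 148567 = 17·8739 + 4
19: 148567 = 19·7819 + 6
23: 148567 = 23·6459 + 10
29: 148567 = 29·5123

29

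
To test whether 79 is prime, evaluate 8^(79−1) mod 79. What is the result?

1

8^1 ≡ 8 (mod 79)
8^2 ≡ 8^2 = 64 ≡ 64 (mod 79)
8^4 ≡ 64^2 = 4096 ≡ 67 (mod 79)
8^8 ≡ 67^2 = 4489 ≡ 65 (mod 79)
8^16 ≡ 65^2 = 4225 ≡ 38 (mod 79)
8^32 ≡ 38^2 = 1444 ≡ 22 (mod 79)
8^64 ≡ 22^2 = 484 ≡ 10 (mod 79)
78 = 64 + 8 + 4 + 2 in binary powers of 2.
So 8^78 ≡ 10 · 65 · 67 · 64 ≡ 1 (mod 79).
Since the result is 1, base 8 gives no evidence that 79 is composite.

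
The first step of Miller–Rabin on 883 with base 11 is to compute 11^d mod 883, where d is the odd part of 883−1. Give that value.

883 − 1 = 882 = 2^1 · 441, so d = 441.
11^1 ≡ 11 (mod 883)
11^2 ≡ 11^2 = 121 ≡ 121 (mod 883)
11^4 ≡ 121^2 = 14641 ≡ 513 (mod 883)
11^8 ≡ 513^2 = 263169 ≡ 35 (mod 883)
11^16 ≡ 35^2 = 1225 ≡ 342 (mod 883)
11^32 ≡ 342^2 = 116964 ≡ 408 (mod 883)
11^64 ≡ 408^2 = 166464 ≡ 460 (mod 883)
11^128 ≡ 460^2 = 211600 ≡ 563 (mod 883)
11^256 ≡ 563^2 = 316969 ≡ 855 (mod 883)
441 = 256 + 128 + 32 + 16 + 8 + 1 in binary powers of 2.
So 11^441 ≡ 855 · 563 · 408 · 342 · 35 · 11 ≡ 882 (mod 883).
Since 11^d ≡ 882 (mod 883), base 11 does not prove 883 composite.

882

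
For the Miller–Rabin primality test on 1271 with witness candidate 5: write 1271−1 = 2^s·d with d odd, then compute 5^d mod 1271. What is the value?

1271 − 1 = 1270 = 2^1 · 635, so d = 635.
5^1 ≡ 5 (mod 1271)
5^2 ≡ 5^2 = 25 ≡ 25 (mod 1271)
5^4 ≡ 25^2 = 625 ≡ 625 (mod 1271)
5^8 ≡ 625^2 = 390625 ≡ 428 (mod 1271)
5^16 ≡ 428^2 = 183184 ≡ 160 (mod 1271)
5^32 ≡ 160^2 = 25600 ≡ 180 (mod 1271)
5^64 ≡ 180^2 = 32400 ≡ 625 (mod 1271)
5^128 ≡ 625^2 = 390625 ≡ 428 (mod 1271)
5^256 ≡ 428^2 = 183184 ≡ 160 (mod 1271)
5^512 ≡ 160^2 = 25600 ≡ 180 (mod 1271)
635 = 512 + 64 + 32 + 16 + 8 + 2 + 1 in binary powers of 2.
So 5^635 ≡ 180 · 625 · 180 · 160 · 428 · 25 · 5 ≡ 893 (mod 1271).
Squaring chain: 893; never reaches −1, so base 5 is a Miller–Rabin witness that 1271 is composite.

893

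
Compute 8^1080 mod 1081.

8^1 ≡ 8 (mod 1081)
8^2 ≡ 8^2 = 64 ≡ 64 (mod 1081)
8^4 ≡ 64^2 = 4096 ≡ 853 (mod 1081)
8^8 ≡ 853^2 = 727609 ≡ 96 (mod 1081)
8^16 ≡ 96^2 = 9216 ≡ 568 (mod 1081)
8^32 ≡ 568^2 = 322624 ≡ 486 (mod 1081)
8^64 ≡ 486^2 = 236196 ≡ 538 (mod 1081)
8^128 ≡ 538^2 = 289444 ≡ 817 (mod 1081)
8^256 ≡ 817^2 = 667489 ≡ 512 (mod 1081)
8^512 ≡ 512^2 = 262144 ≡ 542 (mod 1081)
8^1024 ≡ 542^2 = 293764 ≡ 813 (mod 1081)
1080 = 1024 + 32 + 16 + 8 in binary powers of 2.
So 8^1080 ≡ 813 · 486 · 568 · 96 ≡ 570 (mod 1081).
Since 570 ≠ 1, base 8 is a Fermat witness: 1081 is composite.

570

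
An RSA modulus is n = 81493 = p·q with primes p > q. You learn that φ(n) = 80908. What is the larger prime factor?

359

φ(n) = (p−1)(q−1) = n − (p+q) + 1, so p + q = 81493 − 80908 + 1 = 586.
p and q are the roots of t² − 586t + 81493 = 0.
Discriminant: 586² − 4·81493 = 343396 − 325972 = 17424; √17424 = 132.
q = (586 − 132)/2 = 227, p = (586 + 132)/2 = 359.
Check: 227 · 359 = 81493.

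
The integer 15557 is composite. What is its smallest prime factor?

15557 is odd.
Digit sum 23, not divisible by 3.
Ends in 7: not divisible by 5.
7: 15557 = 7·2222 + 3
11: 15557 = 11·1414 + 3
13: 15557 = 13·1196 + 9
17: 15557 = 17·915 + 2
19: 15557 = 19·818 + 15
23: 15557 = 23·676 + 9
29: 15557 = 29·536 + 13
31: 15557 = 31·501 + 26
37: 15557 = 37·420 + 17
41: 15557 = 41·379 + 18
43: 15557 = 43·361 + 34
47: 15557 = 47·331

47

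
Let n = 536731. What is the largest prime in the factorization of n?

53

536731 = 13 · 41287
41287 = 19 · 2173
2173 = 41 · 53
53 is prime.
So 536731 = 13 · 19 · 41 · 53; the largest prime factor is 53.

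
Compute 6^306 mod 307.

6^1 ≡ 6 (mod 307)
6^2 ≡ 6^2 = 36 ≡ 36 (mod 307)
6^4 ≡ 36^2 = 1296 ≡ 68 (mod 307)
6^8 ≡ 68^2 = 4624 ≡ 19 (mod 307)
6^16 ≡ 19^2 = 361 ≡ 54 (mod 307)
6^32 ≡ 54^2 = 2916 ≡ 153 (mod 307)
6^64 ≡ 153^2 = 23409 ≡ 77 (mod 307)
6^128 ≡ 77^2 = 5929 ≡ 96 (mod 307)
6^256 ≡ 96^2 = 9216 ≡ 6 (mod 307)
306 = 256 + 32 + 16 + 2 in binary powers of 2.
So 6^306 ≡ 6 · 153 · 54 · 36 ≡ 1 (mod 307).
Since the result is 1, base 6 gives no evidence that 307 is composite.

1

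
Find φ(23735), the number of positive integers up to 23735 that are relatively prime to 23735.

Factor: 23735 = 5 · 47 · 101.
φ(23735) = (5−1) · (47−1) · (101−1) = 4 · 46 · 100 = 18400.

18400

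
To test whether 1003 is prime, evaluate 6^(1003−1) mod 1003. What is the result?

6^1 ≡ 6 (mod 1003)
6^2 ≡ 6^2 = 36 ≡ 36 (mod 1003)
6^4 ≡ 36^2 = 1296 ≡ 293 (mod 1003)
6^8 ≡ 293^2 = 85849 ≡ 594 (mod 1003)
6^16 ≡ 594^2 = 352836 ≡ 783 (mod 1003)
6^32 ≡ 783^2 = 613089 ≡ 256 (mod 1003)
6^64 ≡ 256^2 = 65536 ≡ 341 (mod 1003)
6^128 ≡ 341^2 = 116281 ≡ 936 (mod 1003)
6^256 ≡ 936^2 = 876096 ≡ 477 (mod 1003)
6^512 ≡ 477^2 = 227529 ≡ 851 (mod 1003)
1002 = 512 + 256 + 128 + 64 + 32 + 8 + 2 in binary powers of 2.
So 6^1002 ≡ 851 · 477 · 936 · 341 · 256 · 594 · 36 ≡ 134 (mod 1003).
Since 134 ≠ 1, base 6 is a Fermat witness: 1003 is composite.

134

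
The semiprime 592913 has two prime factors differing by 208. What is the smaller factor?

Since p = q + 208, we have 592913 = q(q + 208), so q² + 208q − 592913 = 0.
Discriminant: 208² + 4·592913 = 43264 + 2371652 = 2414916; √2414916 = 1554.
q = (−208 + 1554)/2 = 673, and p = q + 208 = 881.
Check: 673 · 881 = 592913.

673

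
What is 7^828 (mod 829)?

7^1 ≡ 7 (mod 829)
7^2 ≡ 7^2 = 49 ≡ 49 (mod 829)
7^4 ≡ 49^2 = 2401 ≡ 743 (mod 829)
7^8 ≡ 743^2 = 552049 ≡ 764 (mod 829)
7^16 ≡ 764^2 = 583696 ≡ 80 (mod 829)
7^32 ≡ 80^2 = 6400 ≡ 597 (mod 829)
7^64 ≡ 597^2 = 356409 ≡ 768 (mod 829)
7^128 ≡ 768^2 = 589824 ≡ 405 (mod 829)
7^256 ≡ 405^2 = 164025 ≡ 712 (mod 829)
7^512 ≡ 712^2 = 506944 ≡ 425 (mod 829)
828 = 512 + 256 + 32 + 16 + 8 + 4 in binary powers of 2.
So 7^828 ≡ 425 · 712 · 597 · 80 · 764 · 743 ≡ 1 (mod 829).
Since the result is 1, base 7 gives no evidence that 829 is composite.

1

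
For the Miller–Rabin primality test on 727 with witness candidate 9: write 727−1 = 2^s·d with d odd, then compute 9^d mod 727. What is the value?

1

727 − 1 = 726 = 2^1 · 363, so d = 363.
9^1 ≡ 9 (mod 727)
9^2 ≡ 9^2 = 81 ≡ 81 (mod 727)
9^4 ≡ 81^2 = 6561 ≡ 18 (mod 727)
9^8 ≡ 18^2 = 324 ≡ 324 (mod 727)
9^16 ≡ 324^2 = 104976 ≡ 288 (mod 727)
9^32 ≡ 288^2 = 82944 ≡ 66 (mod 727)
9^64 ≡ 66^2 = 4356 ≡ 721 (mod 727)
9^128 ≡ 721^2 = 519841 ≡ 36 (mod 727)
9^256 ≡ 36^2 = 1296 ≡ 569 (mod 727)
363 = 256 + 64 + 32 + 8 + 2 + 1 in binary powers of 2.
So 9^363 ≡ 569 · 721 · 66 · 324 · 81 · 9 ≡ 1 (mod 727).
Since 9^d ≡ 1 (mod 727), base 9 does not prove 727 composite.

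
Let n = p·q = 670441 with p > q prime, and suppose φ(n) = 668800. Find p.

881

φ(n) = (p−1)(q−1) = n − (p+q) + 1, so p + q = 670441 − 668800 + 1 = 1642.
p and q are the roots of t² − 1642t + 670441 = 0.
Discriminant: 1642² − 4·670441 = 2696164 − 2681764 = 14400; √14400 = 120.
q = (1642 − 120)/2 = 761, p = (1642 + 120)/2 = 881.
Check: 761 · 881 = 670441.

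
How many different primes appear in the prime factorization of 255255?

6

255255 = 3 · 85085
85085 = 5 · 17017
17017 = 7 · 2431
2431 = 11 · 221
221 = 13 · 17
255255 = 3 · 5 · 7 · 11 · 13 · 17, which has 6 distinct prime factors.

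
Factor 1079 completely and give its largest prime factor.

1079 = 13 · 83
83 is prime.
So 1079 = 13 · 83; the largest prime factor is 83.

83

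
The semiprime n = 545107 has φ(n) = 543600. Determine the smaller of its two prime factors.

601

φ(n) = (p−1)(q−1) = n − (p+q) + 1, so p + q = 545107 − 543600 + 1 = 1508.
p and q are the roots of t² − 1508t + 545107 = 0.
Discriminant: 1508² − 4·545107 = 2274064 − 2180428 = 93636; √93636 = 306.
q = (1508 − 306)/2 = 601, p = (1508 + 306)/2 = 907.
Check: 601 · 907 = 545107.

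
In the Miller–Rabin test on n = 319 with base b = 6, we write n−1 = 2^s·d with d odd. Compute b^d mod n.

319 − 1 = 318 = 2^1 · 159, so d = 159.
6^1 ≡ 6 (mod 319)
6^2 ≡ 6^2 = 36 ≡ 36 (mod 319)
6^4 ≡ 36^2 = 1296 ≡ 20 (mod 319)
6^8 ≡ 20^2 = 400 ≡ 81 (mod 319)
6^16 ≡ 81^2 = 6561 ≡ 181 (mod 319)
6^32 ≡ 181^2 = 32761 ≡ 223 (mod 319)
6^64 ≡ 223^2 = 49729 ≡ 284 (mod 319)
6^128 ≡ 284^2 = 80656 ≡ 268 (mod 319)
159 = 128 + 16 + 8 + 4 + 2 + 1 in binary powers of 2.
So 6^159 ≡ 268 · 181 · 81 · 20 · 36 · 6 ≡ 178 (mod 319).
Squaring chain: 178; never reaches −1, so base 6 is a Miller–Rabin witness that 319 is composite.

178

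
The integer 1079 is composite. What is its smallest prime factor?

1079 is odd.
Digit sum 17, not divisible by 3.
Ends in 9: not divisible by 5.
7: 1079 = 7·154 + 1
11: 1079 = 11·98 + 1
13: 1079 = 13·83

13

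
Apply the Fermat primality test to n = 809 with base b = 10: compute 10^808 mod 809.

10^1 ≡ 10 (mod 809)
10^2 ≡ 10^2 = 100 ≡ 100 (mod 809)
10^4 ≡ 100^2 = 10000 ≡ 292 (mod 809)
10^8 ≡ 292^2 = 85264 ≡ 319 (mod 809)
10^16 ≡ 319^2 = 101761 ≡ 636 (mod 809)
10^32 ≡ 636^2 = 404496 ≡ 805 (mod 809)
10^64 ≡ 805^2 = 648025 ≡ 16 (mod 809)
10^128 ≡ 16^2 = 256 ≡ 256 (mod 809)
10^256 ≡ 256^2 = 65536 ≡ 7 (mod 809)
10^512 ≡ 7^2 = 49 ≡ 49 (mod 809)
808 = 512 + 256 + 32 + 8 in binary powers of 2.
So 10^808 ≡ 49 · 7 · 805 · 319 ≡ 1 (mod 809).
Since the result is 1, base 10 gives no evidence that 809 is composite.

1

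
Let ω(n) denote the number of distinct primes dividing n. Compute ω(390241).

390241 = 19^2 · 1081
1081 = 23 · 47
390241 = 19^2 · 23 · 47, which has 3 distinct prime factors.

3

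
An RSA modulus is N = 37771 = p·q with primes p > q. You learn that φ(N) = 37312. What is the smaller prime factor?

φ(n) = (p−1)(q−1) = n − (p+q) + 1, so p + q = 37771 − 37312 + 1 = 460.
p and q are the roots of t² − 460t + 37771 = 0.
Discriminant: 460² − 4·37771 = 211600 − 151084 = 60516; √60516 = 246.
q = (460 − 246)/2 = 107, p = (460 + 246)/2 = 353.
Check: 107 · 353 = 37771.

107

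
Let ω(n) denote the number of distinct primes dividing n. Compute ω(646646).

646646 = 2 · 323323
323323 = 7 · 46189
46189 = 11 · 4199
4199 = 13 · 323
323 = 17 · 19
646646 = 2 · 7 · 11 · 13 · 17 · 19, which has 6 distinct prime factors.

6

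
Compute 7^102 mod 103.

1

7^1 ≡ 7 (mod 103)
7^2 ≡ 7^2 = 49 ≡ 49 (mod 103)
7^4 ≡ 49^2 = 2401 ≡ 32 (mod 103)
7^8 ≡ 32^2 = 1024 ≡ 97 (mod 103)
7^16 ≡ 97^2 = 9409 ≡ 36 (mod 103)
7^32 ≡ 36^2 = 1296 ≡ 60 (mod 103)
7^64 ≡ 60^2 = 3600 ≡ 98 (mod 103)
102 = 64 + 32 + 4 + 2 in binary powers of 2.
So 7^102 ≡ 98 · 60 · 32 · 49 ≡ 1 (mod 103).
Since the result is 1, base 7 gives no evidence that 103 is composite.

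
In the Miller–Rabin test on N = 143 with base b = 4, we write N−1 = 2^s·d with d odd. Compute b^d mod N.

114

143 − 1 = 142 = 2^1 · 71, so d = 71.
4^1 ≡ 4 (mod 143)
4^2 ≡ 4^2 = 16 ≡ 16 (mod 143)
4^4 ≡ 16^2 = 256 ≡ 113 (mod 143)
4^8 ≡ 113^2 = 12769 ≡ 42 (mod 143)
4^16 ≡ 42^2 = 1764 ≡ 48 (mod 143)
4^32 ≡ 48^2 = 2304 ≡ 16 (mod 143)
4^64 ≡ 16^2 = 256 ≡ 113 (mod 143)
71 = 64 + 4 + 2 + 1 in binary powers of 2.
So 4^71 ≡ 113 · 113 · 16 · 4 ≡ 114 (mod 143).
Squaring chain: 114; never reaches −1, so base 4 is a Miller–Rabin witness that 143 is composite.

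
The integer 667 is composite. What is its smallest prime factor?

667 is odd.
Digit sum 19, not divisible by 3.
Ends in 7: not divisible by 5.
7: 667 = 7·95 + 2
11: 667 = 11·60 + 7
13: 667 = 13·51 + 4
17: 667 = 17·39 + 4
19: 667 = 19·35 + 2
23: 667 = 23·29

23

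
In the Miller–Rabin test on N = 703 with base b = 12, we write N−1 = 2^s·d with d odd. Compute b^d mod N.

703 − 1 = 702 = 2^1 · 351, so d = 351.
12^1 ≡ 12 (mod 703)
12^2 ≡ 12^2 = 144 ≡ 144 (mod 703)
12^4 ≡ 144^2 = 20736 ≡ 349 (mod 703)
12^8 ≡ 349^2 = 121801 ≡ 182 (mod 703)
12^16 ≡ 182^2 = 33124 ≡ 83 (mod 703)
12^32 ≡ 83^2 = 6889 ≡ 562 (mod 703)
12^64 ≡ 562^2 = 315844 ≡ 197 (mod 703)
12^128 ≡ 197^2 = 38809 ≡ 144 (mod 703)
12^256 ≡ 144^2 = 20736 ≡ 349 (mod 703)
351 = 256 + 64 + 16 + 8 + 4 + 2 + 1 in binary powers of 2.
So 12^351 ≡ 349 · 197 · 83 · 182 · 349 · 144 · 12 ≡ 75 (mod 703).
Squaring chain: 75; never reaches −1, so base 12 is a Miller–Rabin witness that 703 is composite.

75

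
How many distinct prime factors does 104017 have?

104017 = 41 · 2537
2537 = 43 · 59
104017 = 41 · 43 · 59, which has 3 distinct prime factors.

3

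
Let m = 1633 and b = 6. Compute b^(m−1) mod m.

6^1 ≡ 6 (mod 1633)
6^2 ≡ 6^2 = 36 ≡ 36 (mod 1633)
6^4 ≡ 36^2 = 1296 ≡ 1296 (mod 1633)
6^8 ≡ 1296^2 = 1679616 ≡ 892 (mod 1633)
6^16 ≡ 892^2 = 795664 ≡ 393 (mod 1633)
6^32 ≡ 393^2 = 154449 ≡ 947 (mod 1633)
6^64 ≡ 947^2 = 896809 ≡ 292 (mod 1633)
6^128 ≡ 292^2 = 85264 ≡ 348 (mod 1633)
6^256 ≡ 348^2 = 121104 ≡ 262 (mod 1633)
6^512 ≡ 262^2 = 68644 ≡ 58 (mod 1633)
6^1024 ≡ 58^2 = 3364 ≡ 98 (mod 1633)
1632 = 1024 + 512 + 64 + 32 in binary powers of 2.
So 6^1632 ≡ 98 · 58 · 292 · 947 ≡ 1549 (mod 1633).
Since 1549 ≠ 1, base 6 is a Fermat witness: 1633 is composite.

1549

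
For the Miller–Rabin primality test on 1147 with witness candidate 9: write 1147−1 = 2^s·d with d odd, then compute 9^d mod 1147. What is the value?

1147 − 1 = 1146 = 2^1 · 573, so d = 573.
9^1 ≡ 9 (mod 1147)
9^2 ≡ 9^2 = 81 ≡ 81 (mod 1147)
9^4 ≡ 81^2 = 6561 ≡ 826 (mod 1147)
9^8 ≡ 826^2 = 682276 ≡ 958 (mod 1147)
9^16 ≡ 958^2 = 917764 ≡ 164 (mod 1147)
9^32 ≡ 164^2 = 26896 ≡ 515 (mod 1147)
9^64 ≡ 515^2 = 265225 ≡ 268 (mod 1147)
9^128 ≡ 268^2 = 71824 ≡ 710 (mod 1147)
9^256 ≡ 710^2 = 504100 ≡ 567 (mod 1147)
9^512 ≡ 567^2 = 321489 ≡ 329 (mod 1147)
573 = 512 + 32 + 16 + 8 + 4 + 1 in binary powers of 2.
So 9^573 ≡ 329 · 515 · 164 · 958 · 826 · 9 ≡ 47 (mod 1147).
Squaring chain: 47; never reaches −1, so base 9 is a Miller–Rabin witness that 1147 is composite.

47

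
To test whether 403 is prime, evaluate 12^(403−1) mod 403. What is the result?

12^1 ≡ 12 (mod 403)
12^2 ≡ 12^2 = 144 ≡ 144 (mod 403)
12^4 ≡ 144^2 = 20736 ≡ 183 (mod 403)
12^8 ≡ 183^2 = 33489 ≡ 40 (mod 403)
12^16 ≡ 40^2 = 1600 ≡ 391 (mod 403)
12^32 ≡ 391^2 = 152881 ≡ 144 (mod 403)
12^64 ≡ 144^2 = 20736 ≡ 183 (mod 403)
12^128 ≡ 183^2 = 33489 ≡ 40 (mod 403)
12^256 ≡ 40^2 = 1600 ≡ 391 (mod 403)
402 = 256 + 128 + 16 + 2 in binary powers of 2.
So 12^402 ≡ 391 · 40 · 391 · 144 ≡ 66 (mod 403).
Since 66 ≠ 1, base 12 is a Fermat witness: 403 is composite.

66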